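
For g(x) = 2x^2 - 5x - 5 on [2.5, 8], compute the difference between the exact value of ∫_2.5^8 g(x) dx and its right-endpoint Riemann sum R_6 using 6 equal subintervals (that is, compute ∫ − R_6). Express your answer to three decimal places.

Exact integral: ∫_2.5^8 g(x) dx ≈ 159.04167.
R_6 ≈ 200.91551.
Error ≈ 159.04167 − 200.91551 ≈ -41.874.

-41.874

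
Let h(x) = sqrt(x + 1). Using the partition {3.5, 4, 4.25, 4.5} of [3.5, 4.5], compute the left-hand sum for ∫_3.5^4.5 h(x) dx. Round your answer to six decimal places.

Subinterval widths: 0.5, 0.25, 0.25.
Left endpoints: 3.5, 4, 4.25.
h(3.5) ≈ 2.121320, h(4) ≈ 2.236068, h(4.25) ≈ 2.291288.
Sum = Σ Δx_i · h(x_i).
Sum ≈ 2.192499.

2.192499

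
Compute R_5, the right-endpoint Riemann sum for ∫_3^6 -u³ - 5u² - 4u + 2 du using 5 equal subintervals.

-770.88

Δu = (6 − 3)/5 = 0.6.
Right endpoints: 3.6, 4.2, 4.8, 5.4, 6.
f(3.6) = -123.856, f(4.2) = -177.088, f(4.8) = -242.992, f(5.4) = -322.864, f(6) = -418.
Sum = Δu · [f(3.6) + f(4.2) + f(4.8) + f(5.4) + f(6)].
Sum = -770.88.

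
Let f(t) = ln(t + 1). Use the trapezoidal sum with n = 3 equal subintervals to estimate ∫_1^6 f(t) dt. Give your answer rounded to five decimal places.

7.15465

Δt = (6 − 1)/3 = 5/3.
f(1) ≈ 0.69315, f(8/3) ≈ 1.29928, f(13/3) ≈ 1.67398, f(6) ≈ 1.94591.
T_3 = (Δt/2)·[f(t_0) + 2f(t_1) + 2f(t_2) + f(t_3)].
Sum ≈ 7.15465.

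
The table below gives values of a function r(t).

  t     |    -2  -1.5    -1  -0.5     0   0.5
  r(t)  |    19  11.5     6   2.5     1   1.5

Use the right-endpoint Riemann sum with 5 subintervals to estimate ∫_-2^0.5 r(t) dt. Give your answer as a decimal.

11.25

Δt = 0.5.
Sum = 0.5·[11.5 + 6 + 2.5 + 1 + 1.5] = 11.25.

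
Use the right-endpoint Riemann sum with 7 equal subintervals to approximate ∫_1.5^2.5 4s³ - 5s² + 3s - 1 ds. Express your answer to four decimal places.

20.9337

Δs = (2.5 − 1.5)/7 = 1/7.
Right endpoints: 23/14, 25/14, 27/14, 29/14, 31/14, 33/14, 2.5.
f(23/14) = 11209/1372, f(25/14) = 15353/1372, f(27/14) = 20417/1372, f(29/14) = 26497/1372, f(31/14) = 33689/1372, f(33/14) = 42089/1372, f(2.5) = 37.75.
Sum = Δs · [f(23/14) + f(25/14) + f(27/14) + ...].
Sum ≈ 20.9337.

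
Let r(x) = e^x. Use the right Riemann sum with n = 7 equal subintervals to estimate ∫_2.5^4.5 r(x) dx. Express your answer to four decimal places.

89.4826

Δx = (4.5 − 2.5)/7 = 2/7.
Right endpoints: 39/14, 43/14, 47/14, 51/14, 55/14, 59/14, 4.5.
r(39/14) ≈ 16.2114, r(43/14) ≈ 21.5727, r(47/14) ≈ 28.7071, r(51/14) ≈ 38.2008, r(55/14) ≈ 50.8343, r(59/14) ≈ 67.6458, r(4.5) ≈ 90.0171.
Sum = Δx · [r(39/14) + r(43/14) + r(47/14) + ...].
Sum ≈ 89.4826.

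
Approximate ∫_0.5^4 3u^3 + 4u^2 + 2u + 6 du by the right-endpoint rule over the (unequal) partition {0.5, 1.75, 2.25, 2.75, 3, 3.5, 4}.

394.37890625

Subinterval widths: 1.25, 0.5, 0.5, 0.25, 0.5, 0.5.
Right endpoints: 1.75, 2.25, 2.75, 3, 3.5, 4.
f(1.75) = 37.828125, f(2.25) = 64.921875, f(2.75) = 104.140625, f(3) = 129, f(3.5) = 190.625, f(4) = 270.
Sum = Σ Δu_i · f(u_i).
Sum = 394.37890625.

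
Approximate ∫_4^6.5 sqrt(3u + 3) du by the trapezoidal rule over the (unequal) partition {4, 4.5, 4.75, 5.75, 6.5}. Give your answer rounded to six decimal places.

Subinterval widths: 0.5, 0.25, 1, 0.75.
f(4) ≈ 3.872983, f(4.5) ≈ 4.062019, f(4.75) ≈ 4.153312, f(5.75) ≈ 4.500000, f(6.5) ≈ 4.743416.
On each subinterval the trapezoid contributes (Δu_i/2)·[f(u_{i-1}) + f(u_i)].
Sum ≈ 10.803604.

10.803604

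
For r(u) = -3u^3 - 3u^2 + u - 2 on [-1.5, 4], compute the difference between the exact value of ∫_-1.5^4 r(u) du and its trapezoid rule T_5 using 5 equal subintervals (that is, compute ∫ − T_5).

Exact integral: ∫_-1.5^4 r(u) du = -259.703125.
T_5 = -275.50875.
Error = -259.703125 − (-275.50875) = 15.805625.

15.805625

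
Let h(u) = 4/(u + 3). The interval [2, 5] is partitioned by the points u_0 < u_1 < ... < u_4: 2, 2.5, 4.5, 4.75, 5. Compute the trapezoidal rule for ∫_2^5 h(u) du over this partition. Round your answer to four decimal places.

1.9006

Subinterval widths: 0.5, 2, 0.25, 0.25.
h(2) = 0.8, h(2.5) = 8/11, h(4.5) = 8/15, h(4.75) = 16/31, h(5) = 0.5.
On each subinterval the trapezoid contributes (Δu_i/2)·[h(u_{i-1}) + h(u_i)].
Sum ≈ 1.9006.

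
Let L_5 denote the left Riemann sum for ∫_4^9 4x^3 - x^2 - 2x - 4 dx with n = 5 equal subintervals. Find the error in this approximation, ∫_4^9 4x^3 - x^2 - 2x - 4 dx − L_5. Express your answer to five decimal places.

Exact integral: ∫_4^9 f(x) dx ≈ 5998.3333333.
L_5 = 4770.
Error ≈ 5998.3333333 − 4770 ≈ 1228.33333.

1228.33333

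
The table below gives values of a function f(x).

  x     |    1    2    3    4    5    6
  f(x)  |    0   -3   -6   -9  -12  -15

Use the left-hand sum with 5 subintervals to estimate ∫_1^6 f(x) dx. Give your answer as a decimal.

Δx = 1.
Sum = 1·[0 + (-3) + (-6) + (-9) + (-12)] = -30.

-30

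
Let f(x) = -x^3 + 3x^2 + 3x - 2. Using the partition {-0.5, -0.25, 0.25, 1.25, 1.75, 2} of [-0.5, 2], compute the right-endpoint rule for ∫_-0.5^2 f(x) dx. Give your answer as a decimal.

Subinterval widths: 0.25, 0.5, 1, 0.5, 0.25.
Right endpoints: -0.25, 0.25, 1.25, 1.75, 2.
f(-0.25) = -2.546875, f(0.25) = -1.078125, f(1.25) = 4.484375, f(1.75) = 7.078125, f(2) = 8.
Sum = Σ Δx_i · f(x_i).
Sum = 8.84765625.

8.84765625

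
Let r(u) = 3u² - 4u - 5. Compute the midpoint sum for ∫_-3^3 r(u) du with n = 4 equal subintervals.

Δu = (3 − (-3))/4 = 1.5.
Midpoints: -2.25, -0.75, 0.75, 2.25.
r(-2.25) = 19.1875, r(-0.75) = -0.3125, r(0.75) = -6.3125, r(2.25) = 1.1875.
Sum = Δu · [r(-2.25) + r(-0.75) + r(0.75) + r(2.25)].
Sum = 20.625.

20.625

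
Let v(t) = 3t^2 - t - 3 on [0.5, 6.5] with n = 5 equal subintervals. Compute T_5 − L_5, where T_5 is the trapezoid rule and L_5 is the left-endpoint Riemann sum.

T_5 = 239.82.
L_5 = 167.82.
T_5 − L_5 = 72.

72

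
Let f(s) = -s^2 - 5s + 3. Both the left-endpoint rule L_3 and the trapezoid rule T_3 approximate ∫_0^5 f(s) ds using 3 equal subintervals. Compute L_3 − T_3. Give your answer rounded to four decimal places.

L_3 ≈ -49.814815.
T_3 ≈ -91.481481.
L_3 − T_3 ≈ 41.6667.

41.6667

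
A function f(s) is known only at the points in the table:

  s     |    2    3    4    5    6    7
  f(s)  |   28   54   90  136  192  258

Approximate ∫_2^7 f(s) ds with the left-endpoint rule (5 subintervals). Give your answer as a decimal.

Δs = 1.
Sum = 1·[28 + 54 + 90 + 136 + 192] = 500.

500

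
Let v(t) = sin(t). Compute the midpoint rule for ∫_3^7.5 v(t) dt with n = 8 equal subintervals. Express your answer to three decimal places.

-1.354

Δt = (7.5 − 3)/8 = 0.5625.
Midpoints: 3.28125, 3.84375, 4.40625, 4.96875, 5.53125, 6.09375, 6.65625, 7.21875.
v(3.28125) ≈ -0.139, v(3.84375) ≈ -0.646, v(4.40625) ≈ -0.954, v(4.96875) ≈ -0.967, v(5.53125) ≈ -0.683, v(6.09375) ≈ -0.188, v(6.65625) ≈ 0.364, v(7.21875) ≈ 0.805.
Sum = Δt · [v(3.28125) + v(3.84375) + v(4.40625) + ...].
Sum ≈ -1.354.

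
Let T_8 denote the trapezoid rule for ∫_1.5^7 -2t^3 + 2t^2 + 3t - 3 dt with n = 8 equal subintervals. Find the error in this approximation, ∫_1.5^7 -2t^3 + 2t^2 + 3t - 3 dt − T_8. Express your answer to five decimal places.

Exact integral: ∫_1.5^7 f(t) dt ≈ -917.9270833.
T_8 ≈ -928.1088867.
Error ≈ -917.9270833 − (-928.1088867) ≈ 10.18180.

10.18180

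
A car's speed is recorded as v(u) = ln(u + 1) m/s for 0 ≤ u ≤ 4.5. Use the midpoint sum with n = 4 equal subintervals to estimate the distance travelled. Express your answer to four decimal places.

Δu = (4.5 − 0)/4 = 1.125.
Midpoints: 0.5625, 1.6875, 2.8125, 3.9375.
v(0.5625) ≈ 0.4463, v(1.6875) ≈ 0.9886, v(2.8125) ≈ 1.3383, v(3.9375) ≈ 1.5969.
Sum = Δu · [v(0.5625) + v(1.6875) + v(2.8125) + v(3.9375)].
Sum ≈ 4.9163.

4.9163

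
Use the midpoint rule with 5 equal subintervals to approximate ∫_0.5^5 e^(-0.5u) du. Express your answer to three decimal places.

1.382

Δu = (5 − 0.5)/5 = 0.9.
Midpoints: 0.95, 1.85, 2.75, 3.65, 4.55.
f(0.95) ≈ 0.622, f(1.85) ≈ 0.397, f(2.75) ≈ 0.253, f(3.65) ≈ 0.161, f(4.55) ≈ 0.103.
Sum = Δu · [f(0.95) + f(1.85) + f(2.75) + f(3.65) + f(4.55)].
Sum ≈ 1.382.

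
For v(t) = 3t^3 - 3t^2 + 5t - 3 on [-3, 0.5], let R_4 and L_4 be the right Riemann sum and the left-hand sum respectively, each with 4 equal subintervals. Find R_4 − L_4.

109.484375

R_4 ≈ -71.825195.
L_4 ≈ -181.309570.
R_4 − L_4 = 109.484375.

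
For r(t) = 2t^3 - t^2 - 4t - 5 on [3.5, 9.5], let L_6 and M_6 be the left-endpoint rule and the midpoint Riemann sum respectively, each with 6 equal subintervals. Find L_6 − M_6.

-706.5

L_6 = 2814.5.
M_6 = 3521.
L_6 − M_6 = -706.5.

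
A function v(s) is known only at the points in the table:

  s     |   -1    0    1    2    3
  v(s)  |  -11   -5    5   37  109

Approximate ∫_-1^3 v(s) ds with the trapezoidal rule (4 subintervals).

86

Δs = 1.
T_4 = (1/2)·[(-11) + 2·(-5) + 2·5 + 2·37 + 109] = 86.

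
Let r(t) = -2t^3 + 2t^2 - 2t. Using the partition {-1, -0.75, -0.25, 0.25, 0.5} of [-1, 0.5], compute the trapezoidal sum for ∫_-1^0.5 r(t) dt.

2.1328125

Subinterval widths: 0.25, 0.5, 0.5, 0.25.
r(-1) = 6, r(-0.75) = 3.46875, r(-0.25) = 0.65625, r(0.25) = -0.40625, r(0.5) = -0.75.
On each subinterval the trapezoid contributes (Δt_i/2)·[r(t_{i-1}) + r(t_i)].
Sum = 2.1328125.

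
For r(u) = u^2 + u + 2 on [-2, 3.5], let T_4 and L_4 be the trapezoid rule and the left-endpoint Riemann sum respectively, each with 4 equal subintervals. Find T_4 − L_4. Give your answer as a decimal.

9.453125

T_4 = 33.81640625.
L_4 = 24.36328125.
T_4 − L_4 = 9.453125.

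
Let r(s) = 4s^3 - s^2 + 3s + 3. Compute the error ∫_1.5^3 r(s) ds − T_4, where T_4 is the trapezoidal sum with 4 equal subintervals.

Exact integral: ∫_1.5^3 r(s) ds = 82.6875.
T_4 = 83.6015625.
Error = 82.6875 − 83.6015625 = -0.9140625.

-0.9140625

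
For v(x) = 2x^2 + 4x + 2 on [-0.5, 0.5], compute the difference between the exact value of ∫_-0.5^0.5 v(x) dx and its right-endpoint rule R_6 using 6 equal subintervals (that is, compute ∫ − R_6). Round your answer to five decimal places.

Exact integral: ∫_-0.5^0.5 v(x) dx ≈ 2.1666667.
R_6 ≈ 2.5092593.
Error ≈ 2.1666667 − 2.5092593 ≈ -0.34259.

-0.34259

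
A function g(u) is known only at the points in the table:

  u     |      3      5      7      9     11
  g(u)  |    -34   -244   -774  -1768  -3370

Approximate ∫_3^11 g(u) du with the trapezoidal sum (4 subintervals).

Δu = 2.
T_4 = (2/2)·[(-34) + 2·(-244) + 2·(-774) + 2·(-1768) + (-3370)] = -8976.

-8976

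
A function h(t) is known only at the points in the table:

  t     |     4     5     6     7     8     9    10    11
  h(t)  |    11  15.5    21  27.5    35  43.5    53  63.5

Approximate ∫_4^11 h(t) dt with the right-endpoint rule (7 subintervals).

259

Δt = 1.
Sum = 1·[15.5 + 21 + 27.5 + 35 + 43.5 + 53 + 63.5] = 259.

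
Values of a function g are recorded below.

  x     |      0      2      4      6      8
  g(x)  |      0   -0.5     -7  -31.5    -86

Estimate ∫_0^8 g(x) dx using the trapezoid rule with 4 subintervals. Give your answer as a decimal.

Δx = 2.
T_4 = (2/2)·[0 + 2·(-0.5) + 2·(-7) + 2·(-31.5) + (-86)] = -164.

-164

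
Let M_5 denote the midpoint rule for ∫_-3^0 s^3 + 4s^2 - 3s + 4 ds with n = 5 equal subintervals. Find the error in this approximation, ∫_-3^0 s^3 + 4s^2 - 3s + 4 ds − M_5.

-0.045

Exact integral: ∫_-3^0 f(s) ds = 41.25.
M_5 = 41.295.
Error = 41.25 − 41.295 = -0.045.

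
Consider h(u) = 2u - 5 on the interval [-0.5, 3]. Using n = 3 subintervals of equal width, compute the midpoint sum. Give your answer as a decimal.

-8.75

Δu = (3 − (-0.5))/3 = 7/6.
Midpoints: 1/12, 1.25, 29/12.
h(1/12) = -29/6, h(1.25) = -2.5, h(29/12) = -1/6.
Sum = Δu · [h(1/12) + h(1.25) + h(29/12)].
Sum = -8.75.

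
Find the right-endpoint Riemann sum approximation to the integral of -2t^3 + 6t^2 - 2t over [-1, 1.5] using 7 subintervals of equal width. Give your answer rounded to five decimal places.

4.59184

Δt = (1.5 − (-1))/7 = 5/14.
Right endpoints: -9/14, -2/7, 1/14, 3/7, 11/14, 8/7, 1.5.
f(-9/14) = 5895/1372, f(-2/7) = 380/343, f(1/14) = -155/1372, f(3/7) = 30/343, f(11/14) = 1595/1372, f(8/7) = 880/343, f(1.5) = 3.75.
Sum = Δt · [f(-9/14) + f(-2/7) + f(1/14) + ...].
Sum ≈ 4.59184.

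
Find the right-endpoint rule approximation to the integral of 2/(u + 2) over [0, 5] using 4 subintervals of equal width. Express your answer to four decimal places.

Δu = (5 − 0)/4 = 1.25.
Right endpoints: 1.25, 2.5, 3.75, 5.
f(1.25) = 8/13, f(2.5) = 4/9, f(3.75) = 8/23, f(5) = 2/7.
Sum = Δu · [f(1.25) + f(2.5) + f(3.75) + f(5)].
Sum ≈ 2.1167.

2.1167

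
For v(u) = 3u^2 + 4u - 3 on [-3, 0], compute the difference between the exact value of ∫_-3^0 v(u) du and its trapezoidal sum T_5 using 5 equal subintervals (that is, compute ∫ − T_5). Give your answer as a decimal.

Exact integral: ∫_-3^0 v(u) du = 0.
T_5 = 0.54.
Error = 0 − 0.54 = -0.54.

-0.54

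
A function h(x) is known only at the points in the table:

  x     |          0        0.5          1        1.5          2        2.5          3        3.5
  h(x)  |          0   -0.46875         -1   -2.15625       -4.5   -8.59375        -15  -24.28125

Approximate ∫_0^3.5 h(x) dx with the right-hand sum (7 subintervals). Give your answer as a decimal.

Δx = 0.5.
Sum = 0.5·[(-0.46875) + (-1) + (-2.15625) + (-4.5) + (-8.59375) + (-15) + (-24.28125)] = -28.

-28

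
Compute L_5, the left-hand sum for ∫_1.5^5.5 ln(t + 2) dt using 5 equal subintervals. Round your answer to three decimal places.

Δt = (5.5 − 1.5)/5 = 0.8.
Left endpoints: 1.5, 2.3, 3.1, 3.9, 4.7.
f(1.5) ≈ 1.253, f(2.3) ≈ 1.459, f(3.1) ≈ 1.629, f(3.9) ≈ 1.775, f(4.7) ≈ 1.902.
Sum = Δt · [f(1.5) + f(2.3) + f(3.1) + f(3.9) + f(4.7)].
Sum ≈ 6.414.

6.414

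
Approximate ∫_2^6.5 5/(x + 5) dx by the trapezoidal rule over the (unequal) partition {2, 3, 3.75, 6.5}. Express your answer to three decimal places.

2.502

Subinterval widths: 1, 0.75, 2.75.
f(2) = 5/7, f(3) = 0.625, f(3.75) = 4/7, f(6.5) = 10/23.
On each subinterval the trapezoid contributes (Δx_i/2)·[f(x_{i-1}) + f(x_i)].
Sum ≈ 2.502.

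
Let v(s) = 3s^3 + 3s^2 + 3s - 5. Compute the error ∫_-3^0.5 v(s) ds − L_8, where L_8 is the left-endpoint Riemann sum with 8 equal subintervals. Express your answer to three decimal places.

Exact integral: ∫_-3^0.5 v(s) ds = -64.203125.
L_8 ≈ -79.47974.
Error ≈ -64.203125 − (-79.47974) ≈ 15.277.

15.277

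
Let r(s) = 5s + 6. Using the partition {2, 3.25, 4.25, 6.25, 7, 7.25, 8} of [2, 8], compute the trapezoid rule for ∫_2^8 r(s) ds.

Subinterval widths: 1.25, 1, 2, 0.75, 0.25, 0.75.
r(2) = 16, r(3.25) = 22.25, r(4.25) = 27.25, r(6.25) = 37.25, r(7) = 41, r(7.25) = 42.25, r(8) = 46.
On each subinterval the trapezoid contributes (Δs_i/2)·[r(s_{i-1}) + r(s_i)].
Sum = 186.

186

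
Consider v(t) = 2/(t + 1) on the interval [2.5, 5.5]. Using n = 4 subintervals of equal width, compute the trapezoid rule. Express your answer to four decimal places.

1.2435

Δt = (5.5 − 2.5)/4 = 0.75.
v(2.5) = 4/7, v(3.25) = 8/17, v(4) = 0.4, v(4.75) = 8/23, v(5.5) = 4/13.
T_4 = (Δt/2)·[v(t_0) + 2v(t_1) + 2v(t_2) + 2v(t_3) + v(t_4)].
Sum ≈ 1.2435.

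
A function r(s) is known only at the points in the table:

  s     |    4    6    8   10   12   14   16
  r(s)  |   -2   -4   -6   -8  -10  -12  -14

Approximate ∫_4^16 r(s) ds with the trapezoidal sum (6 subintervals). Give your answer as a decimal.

Δs = 2.
T_6 = (2/2)·[(-2) + 2·(-4) + 2·(-6) + 2·(-8) + 2·(-10) + 2·(-12) + (-14)] = -96.

-96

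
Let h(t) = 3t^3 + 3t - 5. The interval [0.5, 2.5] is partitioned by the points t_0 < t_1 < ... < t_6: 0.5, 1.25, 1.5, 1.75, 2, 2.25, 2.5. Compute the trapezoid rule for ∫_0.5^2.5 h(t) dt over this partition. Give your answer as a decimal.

Subinterval widths: 0.75, 0.25, 0.25, 0.25, 0.25, 0.25.
h(0.5) = -3.125, h(1.25) = 4.609375, h(1.5) = 9.625, h(1.75) = 16.328125, h(2) = 25, h(2.25) = 35.921875, h(2.5) = 49.375.
On each subinterval the trapezoid contributes (Δt_i/2)·[h(t_{i-1}) + h(t_i)].
Sum = 29.0234375.

29.0234375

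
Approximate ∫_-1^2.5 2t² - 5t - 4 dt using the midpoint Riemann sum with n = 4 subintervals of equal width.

-16.48828125

Δt = (2.5 − (-1))/4 = 0.875.
Midpoints: -0.5625, 0.3125, 1.1875, 2.0625.
f(-0.5625) = -0.5546875, f(0.3125) = -5.3671875, f(1.1875) = -7.1171875, f(2.0625) = -5.8046875.
Sum = Δt · [f(-0.5625) + f(0.3125) + f(1.1875) + f(2.0625)].
Sum = -16.48828125.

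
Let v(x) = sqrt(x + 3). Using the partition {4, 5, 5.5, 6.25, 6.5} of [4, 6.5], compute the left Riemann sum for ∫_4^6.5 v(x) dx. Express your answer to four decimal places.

7.0069

Subinterval widths: 1, 0.5, 0.75, 0.25.
Left endpoints: 4, 5, 5.5, 6.25.
v(4) ≈ 2.6458, v(5) ≈ 2.8284, v(5.5) ≈ 2.9155, v(6.25) ≈ 3.0414.
Sum = Σ Δx_i · v(x_i).
Sum ≈ 7.0069.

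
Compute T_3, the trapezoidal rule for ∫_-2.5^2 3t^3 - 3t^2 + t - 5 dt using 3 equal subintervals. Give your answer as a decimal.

-73.40625

Δt = (2 − (-2.5))/3 = 1.5.
f(-2.5) = -73.125, f(-1) = -12, f(0.5) = -4.875, f(2) = 9.
T_3 = (Δt/2)·[f(t_0) + 2f(t_1) + 2f(t_2) + f(t_3)].
Sum = -73.40625.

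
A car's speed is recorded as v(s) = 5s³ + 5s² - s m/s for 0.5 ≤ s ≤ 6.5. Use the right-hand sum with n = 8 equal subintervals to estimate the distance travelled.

3291.28125

Δs = (6.5 − 0.5)/8 = 0.75.
Right endpoints: 1.25, 2, 2.75, 3.5, 4.25, 5, 5.75, 6.5.
v(1.25) = 16.328125, v(2) = 58, v(2.75) = 139.046875, v(3.5) = 272.125, v(4.25) = 469.890625, v(5) = 745, v(5.75) = 1110.109375, v(6.5) = 1577.875.
Sum = Δs · [v(1.25) + v(2) + v(2.75) + ...].
Sum = 3291.28125.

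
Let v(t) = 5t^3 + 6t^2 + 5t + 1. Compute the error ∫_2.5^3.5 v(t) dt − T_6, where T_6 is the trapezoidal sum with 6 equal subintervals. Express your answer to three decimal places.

-0.236

Exact integral: ∫_2.5^3.5 v(t) dt = 209.25.
T_6 ≈ 209.48611.
Error ≈ 209.25 − 209.48611 ≈ -0.236.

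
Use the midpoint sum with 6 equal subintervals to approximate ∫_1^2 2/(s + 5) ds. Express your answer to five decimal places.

0.30828

Δs = (2 − 1)/6 = 1/6.
Midpoints: 13/12, 1.25, 17/12, 19/12, 1.75, 23/12.
f(13/12) = 24/73, f(1.25) = 0.32, f(17/12) = 24/77, f(19/12) = 24/79, f(1.75) = 8/27, f(23/12) = 24/83.
Sum = Δs · [f(13/12) + f(1.25) + f(17/12) + ...].
Sum ≈ 0.30828.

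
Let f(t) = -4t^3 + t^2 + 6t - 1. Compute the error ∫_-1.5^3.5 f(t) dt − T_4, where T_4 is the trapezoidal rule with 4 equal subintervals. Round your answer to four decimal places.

Exact integral: ∫_-1.5^3.5 f(t) dt ≈ -104.583333.
T_4 = -118.90625.
Error ≈ -104.583333 − (-118.90625) ≈ 14.3229.

14.3229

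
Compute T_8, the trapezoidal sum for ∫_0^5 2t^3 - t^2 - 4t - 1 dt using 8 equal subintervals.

220.390625

Δt = (5 − 0)/8 = 0.625.
f(0) = -1, f(0.625) = -3.40234375, f(1.25) = -3.65625, f(1.875) = 1.16796875, f(2.5) = 14, f(3.125) = 37.76953125, f(3.75) = 75.40625, f(4.375) = 129.83984375, f(5) = 204.
T_8 = (Δt/2)·[f(t_0) + 2f(t_1) + ... + 2f(t_{7}) + f(t_8)].
Sum = 220.390625.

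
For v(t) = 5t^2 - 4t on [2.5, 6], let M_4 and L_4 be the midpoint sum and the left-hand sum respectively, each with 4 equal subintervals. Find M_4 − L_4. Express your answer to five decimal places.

55.60352

M_4 ≈ 273.3417969.
L_4 = 217.73828125.
M_4 − L_4 ≈ 55.60352.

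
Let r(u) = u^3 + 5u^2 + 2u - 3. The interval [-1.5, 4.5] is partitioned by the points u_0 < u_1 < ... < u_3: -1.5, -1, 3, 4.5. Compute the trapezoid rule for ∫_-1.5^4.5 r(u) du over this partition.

353.25

Subinterval widths: 0.5, 4, 1.5.
r(-1.5) = 1.875, r(-1) = -1, r(3) = 75, r(4.5) = 198.375.
On each subinterval the trapezoid contributes (Δu_i/2)·[r(u_{i-1}) + r(u_i)].
Sum = 353.25.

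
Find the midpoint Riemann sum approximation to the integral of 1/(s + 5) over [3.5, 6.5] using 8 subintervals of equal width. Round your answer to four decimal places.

Δs = (6.5 − 3.5)/8 = 0.375.
Midpoints: 3.6875, 4.0625, 4.4375, 4.8125, 5.1875, 5.5625, 5.9375, 6.3125.
f(3.6875) = 16/139, f(4.0625) = 16/145, f(4.4375) = 16/151, f(4.8125) = 16/157, f(5.1875) = 16/163, f(5.5625) = 16/169, f(5.9375) = 16/175, f(6.3125) = 16/181.
Sum = Δs · [f(3.6875) + f(4.0625) + f(4.4375) + ...].
Sum ≈ 0.3022.

0.3022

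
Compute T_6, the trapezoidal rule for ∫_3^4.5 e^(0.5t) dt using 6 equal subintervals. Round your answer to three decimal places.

Δt = (4.5 − 3)/6 = 0.25.
f(3) ≈ 4.482, f(3.25) ≈ 5.078, f(3.5) ≈ 5.755, f(3.75) ≈ 6.521, f(4) ≈ 7.389, f(4.25) ≈ 8.373, f(4.5) ≈ 9.488.
T_6 = (Δt/2)·[f(t_0) + 2f(t_1) + ... + 2f(t_{5}) + f(t_6)].
Sum ≈ 10.025.

10.025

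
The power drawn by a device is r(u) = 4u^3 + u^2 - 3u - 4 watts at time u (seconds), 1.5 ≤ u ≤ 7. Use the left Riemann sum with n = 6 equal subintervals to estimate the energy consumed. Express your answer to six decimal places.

1820.563657

Δu = (7 − 1.5)/6 = 11/12.
Left endpoints: 1.5, 29/12, 10/3, 4.25, 31/6, 73/12.
r(1.5) = 7.25, r(29/12) = 5513/108, r(10/3) = 3922/27, r(4.25) = 308.375, r(31/6) = 60359/108, r(73/12) = 24712/27.
Sum = Δu · [r(1.5) + r(29/12) + r(10/3) + ...].
Sum ≈ 1820.563657.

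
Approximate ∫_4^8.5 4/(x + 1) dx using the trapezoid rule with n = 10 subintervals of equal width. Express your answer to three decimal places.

Δx = (8.5 − 4)/10 = 0.45.
f(4) = 0.8, f(4.45) = 80/109, f(4.9) = 40/59, f(5.35) = 80/127, f(5.8) = 10/17, f(6.25) = 16/29, f(6.7) = 40/77, f(7.15) = 80/163, f(7.6) = 20/43, f(8.05) = 80/181, f(8.5) = 8/19.
T_10 = (Δx/2)·[f(x_0) + 2f(x_1) + ... + 2f(x_{9}) + f(x_10)].
Sum ≈ 2.569.

2.569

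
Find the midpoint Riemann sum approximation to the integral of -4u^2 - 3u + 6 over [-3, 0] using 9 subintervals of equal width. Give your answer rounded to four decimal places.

-4.3889

Δu = (0 − (-3))/9 = 1/3.
Midpoints: -17/6, -2.5, -13/6, -11/6, -1.5, -7/6, -5/6, -0.5, -1/6.
f(-17/6) = -317/18, f(-2.5) = -11.5, f(-13/6) = -113/18, f(-11/6) = -35/18, f(-1.5) = 1.5, f(-7/6) = 73/18, f(-5/6) = 103/18, f(-0.5) = 6.5, f(-1/6) = 115/18.
Sum = Δu · [f(-17/6) + f(-2.5) + f(-13/6) + ...].
Sum ≈ -4.3889.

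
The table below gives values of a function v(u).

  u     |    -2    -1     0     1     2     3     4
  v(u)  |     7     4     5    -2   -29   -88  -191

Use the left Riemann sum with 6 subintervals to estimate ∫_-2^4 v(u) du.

Δu = 1.
Sum = 1·[7 + 4 + 5 + (-2) + (-29) + (-88)] = -103.

-103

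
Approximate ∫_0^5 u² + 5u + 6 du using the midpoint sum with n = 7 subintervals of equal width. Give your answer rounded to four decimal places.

133.9541

Δu = (5 − 0)/7 = 5/7.
Midpoints: 5/14, 15/14, 25/14, 2.5, 45/14, 55/14, 65/14.
f(5/14) = 1551/196, f(15/14) = 2451/196, f(25/14) = 3551/196, f(2.5) = 24.75, f(45/14) = 6351/196, f(55/14) = 8051/196, f(65/14) = 9951/196.
Sum = Δu · [f(5/14) + f(15/14) + f(25/14) + ...].
Sum ≈ 133.9541.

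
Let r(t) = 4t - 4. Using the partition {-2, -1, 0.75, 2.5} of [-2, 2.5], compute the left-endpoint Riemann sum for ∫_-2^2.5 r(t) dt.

-27.75

Subinterval widths: 1, 1.75, 1.75.
Left endpoints: -2, -1, 0.75.
r(-2) = -12, r(-1) = -8, r(0.75) = -1.
Sum = Σ Δt_i · r(t_i).
Sum = -27.75.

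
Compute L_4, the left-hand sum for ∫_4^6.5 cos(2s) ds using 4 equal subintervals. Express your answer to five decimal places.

-0.57558

Δs = (6.5 − 4)/4 = 0.625.
Left endpoints: 4, 4.625, 5.25, 5.875.
f(4) ≈ -0.14550, f(4.625) ≈ -0.98477, f(5.25) ≈ -0.47554, f(5.875) ≈ 0.68487.
Sum = Δs · [f(4) + f(4.625) + f(5.25) + f(5.875)].
Sum ≈ -0.57558.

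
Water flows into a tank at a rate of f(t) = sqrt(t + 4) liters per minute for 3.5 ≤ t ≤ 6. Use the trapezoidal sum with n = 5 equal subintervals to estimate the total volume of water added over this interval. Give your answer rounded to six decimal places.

Δt = (6 − 3.5)/5 = 0.5.
f(3.5) ≈ 2.738613, f(4) ≈ 2.828427, f(4.5) ≈ 2.915476, f(5) ≈ 3.000000, f(5.5) ≈ 3.082207, f(6) ≈ 3.162278.
T_5 = (Δt/2)·[f(t_0) + 2f(t_1) + ... + 2f(t_{4}) + f(t_5)].
Sum ≈ 7.388278.

7.388278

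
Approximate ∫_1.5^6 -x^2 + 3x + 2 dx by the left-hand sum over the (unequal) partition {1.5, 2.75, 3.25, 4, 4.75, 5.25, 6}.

Subinterval widths: 1.25, 0.5, 0.75, 0.75, 0.5, 0.75.
Left endpoints: 1.5, 2.75, 3.25, 4, 4.75, 5.25.
f(1.5) = 4.25, f(2.75) = 2.6875, f(3.25) = 1.1875, f(4) = -2, f(4.75) = -6.3125, f(5.25) = -9.8125.
Sum = Σ Δx_i · f(x_i).
Sum = -4.46875.

-4.46875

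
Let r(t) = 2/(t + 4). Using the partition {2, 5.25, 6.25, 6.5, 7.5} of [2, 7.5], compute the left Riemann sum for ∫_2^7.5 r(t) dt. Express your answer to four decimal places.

Subinterval widths: 3.25, 1, 0.25, 1.
Left endpoints: 2, 5.25, 6.25, 6.5.
r(2) = 1/3, r(5.25) = 8/37, r(6.25) = 8/41, r(6.5) = 4/21.
Sum = Σ Δt_i · r(t_i).
Sum ≈ 1.5388.

1.5388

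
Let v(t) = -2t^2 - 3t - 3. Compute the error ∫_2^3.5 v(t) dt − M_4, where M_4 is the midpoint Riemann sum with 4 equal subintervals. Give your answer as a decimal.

-0.03515625

Exact integral: ∫_2^3.5 v(t) dt = -40.125.
M_4 = -40.08984375.
Error = -40.125 − (-40.08984375) = -0.03515625.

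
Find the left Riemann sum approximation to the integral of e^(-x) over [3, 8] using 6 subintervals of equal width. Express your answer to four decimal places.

Δx = (8 − 3)/6 = 5/6.
Left endpoints: 3, 23/6, 14/3, 5.5, 19/3, 43/6.
f(3) ≈ 0.0498, f(23/6) ≈ 0.0216, f(14/3) ≈ 0.0094, f(5.5) ≈ 0.0041, f(19/3) ≈ 0.0018, f(43/6) ≈ 0.0008.
Sum = Δx · [f(3) + f(23/6) + f(14/3) + ...].
Sum ≈ 0.0729.

0.0729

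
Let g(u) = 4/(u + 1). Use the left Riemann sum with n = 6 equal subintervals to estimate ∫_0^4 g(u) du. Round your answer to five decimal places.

7.64107

Δu = (4 − 0)/6 = 2/3.
Left endpoints: 0, 2/3, 4/3, 2, 8/3, 10/3.
g(0) = 4, g(2/3) = 2.4, g(4/3) = 12/7, g(2) = 4/3, g(8/3) = 12/11, g(10/3) = 12/13.
Sum = Δu · [g(0) + g(2/3) + g(4/3) + ...].
Sum ≈ 7.64107.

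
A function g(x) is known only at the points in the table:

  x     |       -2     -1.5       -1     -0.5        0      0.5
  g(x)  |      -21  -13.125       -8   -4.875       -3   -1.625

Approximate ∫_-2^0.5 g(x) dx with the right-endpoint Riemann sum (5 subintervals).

Δx = 0.5.
Sum = 0.5·[(-13.125) + (-8) + (-4.875) + (-3) + (-1.625)] = -15.3125.

-15.3125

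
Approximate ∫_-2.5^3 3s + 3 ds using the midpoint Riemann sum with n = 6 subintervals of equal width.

20.625

Δs = (3 − (-2.5))/6 = 11/12.
Midpoints: -49/24, -1.125, -5/24, 17/24, 1.625, 61/24.
f(-49/24) = -3.125, f(-1.125) = -0.375, f(-5/24) = 2.375, f(17/24) = 5.125, f(1.625) = 7.875, f(61/24) = 10.625.
Sum = Δs · [f(-49/24) + f(-1.125) + f(-5/24) + ...].
Sum = 20.625.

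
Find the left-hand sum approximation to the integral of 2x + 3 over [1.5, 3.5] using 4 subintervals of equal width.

15

Δx = (3.5 − 1.5)/4 = 0.5.
Left endpoints: 1.5, 2, 2.5, 3.
f(1.5) = 6, f(2) = 7, f(2.5) = 8, f(3) = 9.
Sum = Δx · [f(1.5) + f(2) + f(2.5) + f(3)].
Sum = 15.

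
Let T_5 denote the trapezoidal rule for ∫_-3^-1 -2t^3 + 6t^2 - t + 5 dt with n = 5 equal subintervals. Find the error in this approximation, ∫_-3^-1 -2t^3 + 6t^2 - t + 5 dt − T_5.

-0.96

Exact integral: ∫_-3^-1 f(t) dt = 106.
T_5 = 106.96.
Error = 106 − 106.96 = -0.96.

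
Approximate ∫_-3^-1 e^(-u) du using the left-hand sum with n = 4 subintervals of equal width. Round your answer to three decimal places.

22.069

Δu = (-1 − (-3))/4 = 0.5.
Left endpoints: -3, -2.5, -2, -1.5.
f(-3) ≈ 20.086, f(-2.5) ≈ 12.182, f(-2) ≈ 7.389, f(-1.5) ≈ 4.482.
Sum = Δu · [f(-3) + f(-2.5) + f(-2) + f(-1.5)].
Sum ≈ 22.069.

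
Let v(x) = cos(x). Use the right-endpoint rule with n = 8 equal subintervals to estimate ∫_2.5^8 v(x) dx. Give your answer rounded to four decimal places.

0.6007

Δx = (8 − 2.5)/8 = 0.6875.
Right endpoints: 3.1875, 3.875, 4.5625, 5.25, 5.9375, 6.625, 7.3125, 8.
v(3.1875) ≈ -0.9989, v(3.875) ≈ -0.7429, v(4.5625) ≈ -0.1493, v(5.25) ≈ 0.5121, v(5.9375) ≈ 0.9408, v(6.625) ≈ 0.9421, v(7.3125) ≈ 0.5154, v(8) ≈ -0.1455.
Sum = Δx · [v(3.1875) + v(3.875) + v(4.5625) + ...].
Sum ≈ 0.6007.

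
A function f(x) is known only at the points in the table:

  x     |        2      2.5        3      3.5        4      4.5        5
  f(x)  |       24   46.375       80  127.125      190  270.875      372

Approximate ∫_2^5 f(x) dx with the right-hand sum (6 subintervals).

543.1875

Δx = 0.5.
Sum = 0.5·[46.375 + 80 + 127.125 + 190 + 270.875 + 372] = 543.1875.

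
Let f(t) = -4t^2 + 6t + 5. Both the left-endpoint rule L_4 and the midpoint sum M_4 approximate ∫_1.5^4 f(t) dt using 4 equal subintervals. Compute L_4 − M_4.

11.5234375

L_4 = -15.234375.
M_4 = -26.7578125.
L_4 − M_4 = 11.5234375.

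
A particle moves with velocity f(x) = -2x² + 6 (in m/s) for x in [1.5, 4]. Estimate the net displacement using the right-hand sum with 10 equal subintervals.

Δx = (4 − 1.5)/10 = 0.25.
Right endpoints: 1.75, 2, 2.25, 2.5, 2.75, 3, 3.25, 3.5, 3.75, 4.
f(1.75) = -0.125, f(2) = -2, f(2.25) = -4.125, f(2.5) = -6.5, f(2.75) = -9.125, f(3) = -12, f(3.25) = -15.125, f(3.5) = -18.5, f(3.75) = -22.125, f(4) = -26.
Sum = Δx · [f(1.75) + f(2) + f(2.25) + ...].
Sum = -28.90625.

-28.90625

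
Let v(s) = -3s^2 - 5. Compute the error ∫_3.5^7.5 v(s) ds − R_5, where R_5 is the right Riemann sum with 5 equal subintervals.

54.08

Exact integral: ∫_3.5^7.5 v(s) ds = -399.
R_5 = -453.08.
Error = -399 − (-453.08) = 54.08.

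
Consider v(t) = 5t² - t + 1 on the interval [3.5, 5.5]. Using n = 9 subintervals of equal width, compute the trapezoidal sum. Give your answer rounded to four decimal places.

198.9156

Δt = (5.5 − 3.5)/9 = 2/9.
v(3.5) = 58.75, v(67/18) = 21563/324, v(71/18) = 24251/324, v(25/6) = 3011/36, v(79/18) = 30107/324, v(83/18) = 33275/324, v(29/6) = 4067/36, v(91/18) = 40091/324, v(95/18) = 43739/324, v(5.5) = 146.75.
T_9 = (Δt/2)·[v(t_0) + 2v(t_1) + ... + 2v(t_{8}) + v(t_9)].
Sum ≈ 198.9156.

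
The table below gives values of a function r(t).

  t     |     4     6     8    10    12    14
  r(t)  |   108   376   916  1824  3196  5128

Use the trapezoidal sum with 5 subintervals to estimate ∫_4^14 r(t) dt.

17860

Δt = 2.
T_5 = (2/2)·[108 + 2·376 + 2·916 + 2·1824 + 2·3196 + 5128] = 17860.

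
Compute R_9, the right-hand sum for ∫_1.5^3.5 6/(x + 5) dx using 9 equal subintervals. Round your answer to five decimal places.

Δx = (3.5 − 1.5)/9 = 2/9.
Right endpoints: 31/18, 35/18, 13/6, 43/18, 47/18, 17/6, 55/18, 59/18, 3.5.
f(31/18) = 108/121, f(35/18) = 0.864, f(13/6) = 36/43, f(43/18) = 108/133, f(47/18) = 108/137, f(17/6) = 36/47, f(55/18) = 108/145, f(59/18) = 108/149, f(3.5) = 12/17.
Sum = Δx · [f(31/18) + f(35/18) + f(13/6) + ...].
Sum ≈ 1.58569.

1.58569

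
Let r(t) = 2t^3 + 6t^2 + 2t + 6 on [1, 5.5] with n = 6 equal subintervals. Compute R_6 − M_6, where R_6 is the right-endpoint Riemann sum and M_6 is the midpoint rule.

209.35546875

R_6 = 1048.0078125.
M_6 = 838.65234375.
R_6 − M_6 = 209.35546875.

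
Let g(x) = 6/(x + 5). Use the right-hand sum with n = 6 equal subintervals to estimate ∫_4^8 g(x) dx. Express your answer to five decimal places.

Δx = (8 − 4)/6 = 2/3.
Right endpoints: 14/3, 16/3, 6, 20/3, 22/3, 8.
g(14/3) = 18/29, g(16/3) = 18/31, g(6) = 6/11, g(20/3) = 18/35, g(22/3) = 18/37, g(8) = 6/13.
Sum = Δx · [g(14/3) + g(16/3) + g(6) + ...].
Sum ≈ 2.13940.

2.13940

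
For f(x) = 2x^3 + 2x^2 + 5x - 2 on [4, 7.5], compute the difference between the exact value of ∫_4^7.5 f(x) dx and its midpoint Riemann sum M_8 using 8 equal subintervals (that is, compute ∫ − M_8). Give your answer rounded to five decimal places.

2.03768

Exact integral: ∫_4^7.5 f(x) dx ≈ 1786.2395833.
M_8 ≈ 1784.2019043.
Error ≈ 1786.2395833 − 1784.2019043 ≈ 2.03768.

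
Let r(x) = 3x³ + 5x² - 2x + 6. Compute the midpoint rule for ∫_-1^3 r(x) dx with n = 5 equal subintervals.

119.68

Δx = (3 − (-1))/5 = 0.8.
Midpoints: -0.6, 0.2, 1, 1.8, 2.6.
r(-0.6) = 8.352, r(0.2) = 5.824, r(1) = 12, r(1.8) = 36.096, r(2.6) = 87.328.
Sum = Δx · [r(-0.6) + r(0.2) + r(1) + r(1.8) + r(2.6)].
Sum = 119.68.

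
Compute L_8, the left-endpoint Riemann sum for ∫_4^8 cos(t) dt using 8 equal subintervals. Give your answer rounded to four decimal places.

Δt = (8 − 4)/8 = 0.5.
Left endpoints: 4, 4.5, 5, 5.5, 6, 6.5, 7, 7.5.
f(4) ≈ -0.6536, f(4.5) ≈ -0.2108, f(5) ≈ 0.2837, f(5.5) ≈ 0.7087, f(6) ≈ 0.9602, f(6.5) ≈ 0.9766, f(7) ≈ 0.7539, f(7.5) ≈ 0.3466.
Sum = Δt · [f(4) + f(4.5) + f(5) + ...].
Sum ≈ 1.5826.

1.5826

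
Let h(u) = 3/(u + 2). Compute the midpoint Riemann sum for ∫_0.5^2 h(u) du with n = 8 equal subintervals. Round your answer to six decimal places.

Δu = (2 − 0.5)/8 = 0.1875.
Midpoints: 0.59375, 0.78125, 0.96875, 1.15625, 1.34375, 1.53125, 1.71875, 1.90625.
h(0.59375) = 96/83, h(0.78125) = 96/89, h(0.96875) = 96/95, h(1.15625) = 96/101, h(1.34375) = 96/107, h(1.53125) = 96/113, h(1.71875) = 96/119, h(1.90625) = 0.768.
Sum = Δu · [h(0.59375) + h(0.78125) + h(0.96875) + ...].
Sum ≈ 1.409583.

1.409583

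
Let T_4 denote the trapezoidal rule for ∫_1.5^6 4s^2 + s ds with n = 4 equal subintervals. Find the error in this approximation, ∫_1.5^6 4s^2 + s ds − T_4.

Exact integral: ∫_1.5^6 f(s) ds = 300.375.
T_4 = 304.171875.
Error = 300.375 − 304.171875 = -3.796875.

-3.796875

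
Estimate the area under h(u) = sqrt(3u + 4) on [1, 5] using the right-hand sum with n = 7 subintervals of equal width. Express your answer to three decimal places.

Δu = (5 − 1)/7 = 4/7.
Right endpoints: 11/7, 15/7, 19/7, 23/7, 27/7, 31/7, 5.
h(11/7) ≈ 2.952, h(15/7) ≈ 3.229, h(19/7) ≈ 3.485, h(23/7) ≈ 3.723, h(27/7) ≈ 3.946, h(31/7) ≈ 4.158, h(5) ≈ 4.359.
Sum = Δu · [h(11/7) + h(15/7) + h(19/7) + ...].
Sum ≈ 14.772.

14.772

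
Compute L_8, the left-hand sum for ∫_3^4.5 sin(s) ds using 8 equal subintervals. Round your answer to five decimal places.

Δs = (4.5 − 3)/8 = 0.1875.
Left endpoints: 3, 3.1875, 3.375, 3.5625, 3.75, 3.9375, 4.125, 4.3125.
f(3) ≈ 0.14112, f(3.1875) ≈ -0.04589, f(3.375) ≈ -0.23129, f(3.5625) ≈ -0.40859, f(3.75) ≈ -0.57156, f(3.9375) ≈ -0.71450, f(4.125) ≈ -0.83239, f(4.3125) ≈ -0.92110.
Sum = Δs · [f(3) + f(3.1875) + f(3.375) + ...].
Sum ≈ -0.67204.

-0.67204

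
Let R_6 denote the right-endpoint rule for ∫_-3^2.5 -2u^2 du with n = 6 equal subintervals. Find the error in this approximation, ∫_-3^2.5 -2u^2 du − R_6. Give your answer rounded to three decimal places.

Exact integral: ∫_-3^2.5 f(u) du ≈ -28.41667.
R_6 ≈ -27.43634.
Error ≈ -28.41667 − (-27.43634) ≈ -0.980.

-0.980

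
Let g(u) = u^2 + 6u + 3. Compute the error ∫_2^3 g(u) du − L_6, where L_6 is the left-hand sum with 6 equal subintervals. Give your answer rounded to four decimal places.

0.9120

Exact integral: ∫_2^3 g(u) du ≈ 24.333333.
L_6 ≈ 23.421296.
Error ≈ 24.333333 − 23.421296 ≈ 0.9120.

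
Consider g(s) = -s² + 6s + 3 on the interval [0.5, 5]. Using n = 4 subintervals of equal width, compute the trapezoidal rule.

45.17578125

Δs = (5 − 0.5)/4 = 1.125.
g(0.5) = 5.75, g(1.625) = 10.109375, g(2.75) = 11.9375, g(3.875) = 11.234375, g(5) = 8.
T_4 = (Δs/2)·[g(s_0) + 2g(s_1) + 2g(s_2) + 2g(s_3) + g(s_4)].
Sum = 45.17578125.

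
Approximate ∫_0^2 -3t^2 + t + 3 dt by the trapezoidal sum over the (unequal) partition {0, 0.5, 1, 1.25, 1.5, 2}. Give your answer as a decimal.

Subinterval widths: 0.5, 0.5, 0.25, 0.25, 0.5.
f(0) = 3, f(0.5) = 2.75, f(1) = 1, f(1.25) = -0.4375, f(1.5) = -2.25, f(2) = -7.
On each subinterval the trapezoid contributes (Δt_i/2)·[f(t_{i-1}) + f(t_i)].
Sum = -0.203125.

-0.203125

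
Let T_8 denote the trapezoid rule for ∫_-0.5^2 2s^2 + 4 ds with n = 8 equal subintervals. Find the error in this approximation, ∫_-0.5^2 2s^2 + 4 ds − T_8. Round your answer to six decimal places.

-0.081380

Exact integral: ∫_-0.5^2 f(s) ds ≈ 15.41666667.
T_8 ≈ 15.49804688.
Error ≈ 15.41666667 − 15.49804688 ≈ -0.081380.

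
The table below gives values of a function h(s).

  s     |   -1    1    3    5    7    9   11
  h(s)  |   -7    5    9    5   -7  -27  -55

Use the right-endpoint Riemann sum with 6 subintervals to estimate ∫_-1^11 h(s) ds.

-140

Δs = 2.
Sum = 2·[5 + 9 + 5 + (-7) + (-27) + (-55)] = -140.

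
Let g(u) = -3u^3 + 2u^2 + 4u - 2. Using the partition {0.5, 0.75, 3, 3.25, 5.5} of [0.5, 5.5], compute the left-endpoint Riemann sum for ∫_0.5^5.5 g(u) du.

Subinterval widths: 0.25, 2.25, 0.25, 2.25.
Left endpoints: 0.5, 0.75, 3, 3.25.
g(0.5) = 0.125, g(0.75) = 0.859375, g(3) = -53, g(3.25) = -70.859375.
Sum = Σ Δu_i · g(u_i).
Sum = -170.71875.

-170.71875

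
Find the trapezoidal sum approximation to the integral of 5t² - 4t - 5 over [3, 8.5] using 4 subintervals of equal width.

Δt = (8.5 − 3)/4 = 1.375.
f(3) = 28, f(4.375) = 73.203125, f(5.75) = 137.3125, f(7.125) = 220.328125, f(8.5) = 322.25.
T_4 = (Δt/2)·[f(t_0) + 2f(t_1) + 2f(t_2) + 2f(t_3) + f(t_4)].
Sum = 833.20703125.

833.20703125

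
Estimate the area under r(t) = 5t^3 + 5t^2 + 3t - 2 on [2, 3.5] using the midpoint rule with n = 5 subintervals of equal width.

Δt = (3.5 − 2)/5 = 0.3.
Midpoints: 2.15, 2.45, 2.75, 3.05, 3.35.
r(2.15) = 77.254375, r(2.45) = 108.893125, r(2.75) = 148.046875, r(3.05) = 195.525625, r(3.35) = 252.139375.
Sum = Δt · [r(2.15) + r(2.45) + r(2.75) + r(3.05) + r(3.35)].
Sum = 234.5578125.

234.5578125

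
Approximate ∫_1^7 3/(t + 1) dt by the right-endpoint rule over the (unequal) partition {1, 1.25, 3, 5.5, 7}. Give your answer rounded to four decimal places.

3.3622

Subinterval widths: 0.25, 1.75, 2.5, 1.5.
Right endpoints: 1.25, 3, 5.5, 7.
f(1.25) = 4/3, f(3) = 0.75, f(5.5) = 6/13, f(7) = 0.375.
Sum = Σ Δt_i · f(t_i).
Sum ≈ 3.3622.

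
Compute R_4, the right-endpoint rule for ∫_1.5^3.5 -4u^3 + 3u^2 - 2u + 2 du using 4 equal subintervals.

Δu = (3.5 − 1.5)/4 = 0.5.
Right endpoints: 2, 2.5, 3, 3.5.
f(2) = -22, f(2.5) = -46.75, f(3) = -85, f(3.5) = -139.75.
Sum = Δu · [f(2) + f(2.5) + f(3) + f(3.5)].
Sum = -146.75.

-146.75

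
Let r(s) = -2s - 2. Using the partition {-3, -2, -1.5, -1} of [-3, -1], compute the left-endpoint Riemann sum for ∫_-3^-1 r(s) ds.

Subinterval widths: 1, 0.5, 0.5.
Left endpoints: -3, -2, -1.5.
r(-3) = 4, r(-2) = 2, r(-1.5) = 1.
Sum = Σ Δs_i · r(s_i).
Sum = 5.5.

5.5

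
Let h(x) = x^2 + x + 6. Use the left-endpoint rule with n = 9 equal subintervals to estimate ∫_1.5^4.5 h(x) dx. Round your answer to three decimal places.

Δx = (4.5 − 1.5)/9 = 1/3.
Left endpoints: 1.5, 11/6, 13/6, 2.5, 17/6, 19/6, 3.5, 23/6, 25/6.
h(1.5) = 9.75, h(11/6) = 403/36, h(13/6) = 463/36, h(2.5) = 14.75, h(17/6) = 607/36, h(19/6) = 691/36, h(3.5) = 21.75, h(23/6) = 883/36, h(25/6) = 991/36.
Sum = Δx · [h(1.5) + h(11/6) + h(13/6) + ...].
Sum ≈ 52.806.

52.806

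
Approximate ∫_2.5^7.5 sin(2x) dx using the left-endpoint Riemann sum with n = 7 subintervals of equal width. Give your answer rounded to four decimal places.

Δx = (7.5 − 2.5)/7 = 5/7.
Left endpoints: 2.5, 45/14, 55/14, 65/14, 75/14, 85/14, 95/14.
f(2.5) ≈ -0.9589, f(45/14) ≈ 0.1449, f(55/14) ≈ 1.0000, f(65/14) ≈ 0.1386, f(75/14) ≈ -0.9607, f(85/14) ≈ -0.4110, f(95/14) ≈ 0.8442.
Sum = Δx · [f(2.5) + f(45/14) + f(55/14) + ...].
Sum ≈ -0.1449.

-0.1449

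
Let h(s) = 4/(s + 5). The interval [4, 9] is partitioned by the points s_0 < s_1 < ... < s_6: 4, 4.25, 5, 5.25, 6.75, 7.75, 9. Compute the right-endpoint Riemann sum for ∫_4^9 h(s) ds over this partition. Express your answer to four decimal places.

Subinterval widths: 0.25, 0.75, 0.25, 1.5, 1, 1.25.
Right endpoints: 4.25, 5, 5.25, 6.75, 7.75, 9.
h(4.25) = 16/37, h(5) = 0.4, h(5.25) = 16/41, h(6.75) = 16/47, h(7.75) = 16/51, h(9) = 2/7.
Sum = Σ Δs_i · h(s_i).
Sum ≈ 1.6872.

1.6872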